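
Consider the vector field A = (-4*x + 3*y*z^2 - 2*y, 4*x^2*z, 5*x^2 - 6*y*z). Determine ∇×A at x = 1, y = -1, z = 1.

(-10, -16, 7)

(∇×A)₁ = ∂A₃/∂y − ∂A₂/∂z = -4*x^2 - 6*z
(∇×A)₂ = ∂A₁/∂z − ∂A₃/∂x = -10*x + 6*y*z
(∇×A)₃ = ∂A₂/∂x − ∂A₁/∂y = 8*x*z - 3*z^2 + 2
∇×A = (-4*x^2 - 6*z, -10*x + 6*y*z, 8*x*z - 3*z^2 + 2)
At (1, -1, 1): (-10, -16, 7).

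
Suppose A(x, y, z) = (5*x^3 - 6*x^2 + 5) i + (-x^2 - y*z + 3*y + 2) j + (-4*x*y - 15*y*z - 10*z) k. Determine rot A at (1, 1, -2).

(∇×A)₁ = ∂A₃/∂y − ∂A₂/∂z = -4*x + y - 15*z
(∇×A)₂ = ∂A₁/∂z − ∂A₃/∂x = 4*y
(∇×A)₃ = ∂A₂/∂x − ∂A₁/∂y = -2*x
∇×A = (-4*x + y - 15*z, 4*y, -2*x)
At (1, 1, -2): (27, 4, -2).

(27, 4, -2)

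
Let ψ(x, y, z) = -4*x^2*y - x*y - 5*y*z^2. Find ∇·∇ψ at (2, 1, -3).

-18

∂²ψ/∂x² = -8*y
∂²ψ/∂y² = 0
∂²ψ/∂z² = -10*y
∇²ψ = -18*y
At (2, 1, -3): -18.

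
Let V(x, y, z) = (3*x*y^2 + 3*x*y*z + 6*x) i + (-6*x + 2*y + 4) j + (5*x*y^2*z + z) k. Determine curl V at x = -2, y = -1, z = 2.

(40, -4, -6)

(∇×V)₁ = ∂V₃/∂y − ∂V₂/∂z = 10*x*y*z
(∇×V)₂ = ∂V₁/∂z − ∂V₃/∂x = 3*x*y - 5*y^2*z
(∇×V)₃ = ∂V₂/∂x − ∂V₁/∂y = -6*x*y - 3*x*z - 6
∇×V = (10*x*y*z, 3*x*y - 5*y^2*z, -6*x*y - 3*x*z - 6)
At (-2, -1, 2): (40, -4, -6).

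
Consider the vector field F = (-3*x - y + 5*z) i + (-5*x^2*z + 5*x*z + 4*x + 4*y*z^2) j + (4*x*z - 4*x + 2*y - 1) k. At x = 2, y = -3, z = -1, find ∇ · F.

9

∂F₁/∂x = -3
∂F₂/∂y = 4*z^2
∂F₃/∂z = 4*x
∇·F = 4*x + 4*z^2 - 3
At (2, -3, -1): 9.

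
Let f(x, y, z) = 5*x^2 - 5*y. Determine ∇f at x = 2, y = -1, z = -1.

(20, -5, 0)

∂f/∂x = 10*x
∂f/∂y = -5
∂f/∂z = 0
∇f = (10*x, -5, 0)
At (2, -1, -1): (20, -5, 0).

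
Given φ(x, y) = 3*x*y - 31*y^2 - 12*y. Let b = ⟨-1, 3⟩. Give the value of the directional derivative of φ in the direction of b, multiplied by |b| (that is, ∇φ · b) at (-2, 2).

∂φ/∂x = 3*y
∂φ/∂y = 3*x - 62*y - 12
∇φ at (-2, 2) = (6, -142)
∇φ · b = (6)(-1) + (-142)(3) = -432

-432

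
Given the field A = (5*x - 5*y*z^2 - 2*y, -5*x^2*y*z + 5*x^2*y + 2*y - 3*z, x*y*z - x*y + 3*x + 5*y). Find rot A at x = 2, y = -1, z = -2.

(-18, -26, -38)

(∇×A)₁ = ∂A₃/∂y − ∂A₂/∂z = 5*x^2*y + x*z - x + 8
(∇×A)₂ = ∂A₁/∂z − ∂A₃/∂x = -11*y*z + y - 3
(∇×A)₃ = ∂A₂/∂x − ∂A₁/∂y = -10*x*y*z + 10*x*y + 5*z^2 + 2
∇×A = (5*x^2*y + x*z - x + 8, -11*y*z + y - 3, -10*x*y*z + 10*x*y + 5*z^2 + 2)
At (2, -1, -2): (-18, -26, -38).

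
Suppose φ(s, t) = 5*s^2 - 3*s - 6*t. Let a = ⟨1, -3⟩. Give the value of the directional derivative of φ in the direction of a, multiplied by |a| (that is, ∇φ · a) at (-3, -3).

∂φ/∂s = 10*s - 3
∂φ/∂t = -6
∇φ at (-3, -3) = (-33, -6)
∇φ · a = (-33)(1) + (-6)(-3) = -15

-15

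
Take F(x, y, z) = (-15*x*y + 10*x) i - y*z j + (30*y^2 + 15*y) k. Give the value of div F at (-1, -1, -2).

∂F₁/∂x = -15*y + 10
∂F₂/∂y = -z
∂F₃/∂z = 0
∇·F = -15*y - z + 10
At (-1, -1, -2): 27.

27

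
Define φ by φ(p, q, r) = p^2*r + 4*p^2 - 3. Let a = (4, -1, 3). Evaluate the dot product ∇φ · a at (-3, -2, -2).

∂φ/∂p = 2*p*r + 8*p
∂φ/∂q = 0
∂φ/∂r = p^2
∇φ at (-3, -2, -2) = (-12, 0, 9)
∇φ · a = (-12)(4) + (0)(-1) + (9)(3) = -21

-21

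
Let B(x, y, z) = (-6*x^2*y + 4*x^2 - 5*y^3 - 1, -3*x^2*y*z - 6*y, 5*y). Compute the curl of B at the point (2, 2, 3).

(29, 0, 12)

(∇×B)₁ = ∂B₃/∂y − ∂B₂/∂z = 3*x^2*y + 5
(∇×B)₂ = ∂B₁/∂z − ∂B₃/∂x = 0
(∇×B)₃ = ∂B₂/∂x − ∂B₁/∂y = 6*x^2 - 6*x*y*z + 15*y^2
∇×B = (3*x^2*y + 5, 0, 6*x^2 - 6*x*y*z + 15*y^2)
At (2, 2, 3): (29, 0, 12).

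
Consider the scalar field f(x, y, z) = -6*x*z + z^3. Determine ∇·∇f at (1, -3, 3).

18

∂²f/∂x² = 0
∂²f/∂y² = 0
∂²f/∂z² = 6*z
∇²f = 6*z
At (1, -3, 3): 18.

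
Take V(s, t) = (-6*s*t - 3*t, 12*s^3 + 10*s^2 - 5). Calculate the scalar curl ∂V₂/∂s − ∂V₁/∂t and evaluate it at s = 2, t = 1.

199

∂V₂/∂s = 36*s^2 + 20*s
∂V₁/∂t = -6*s - 3
Scalar curl = 36*s^2 + 26*s + 3
At (2, 1): 199.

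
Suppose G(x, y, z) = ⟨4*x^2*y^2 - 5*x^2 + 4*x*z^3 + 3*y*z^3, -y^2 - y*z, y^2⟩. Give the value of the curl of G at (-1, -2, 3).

(∇×G)₁ = ∂G₃/∂y − ∂G₂/∂z = 3*y
(∇×G)₂ = ∂G₁/∂z − ∂G₃/∂x = 12*x*z^2 + 9*y*z^2
(∇×G)₃ = ∂G₂/∂x − ∂G₁/∂y = -8*x^2*y - 3*z^3
∇×G = (3*y, 12*x*z^2 + 9*y*z^2, -8*x^2*y - 3*z^3)
At (-1, -2, 3): (-6, -270, -65).

(-6, -270, -65)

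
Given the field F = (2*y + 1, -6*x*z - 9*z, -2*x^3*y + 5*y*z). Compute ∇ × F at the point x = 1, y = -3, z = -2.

(∇×F)₁ = ∂F₃/∂y − ∂F₂/∂z = -2*x^3 + 6*x + 5*z + 9
(∇×F)₂ = ∂F₁/∂z − ∂F₃/∂x = 6*x^2*y
(∇×F)₃ = ∂F₂/∂x − ∂F₁/∂y = -6*z - 2
∇×F = (-2*x^3 + 6*x + 5*z + 9, 6*x^2*y, -6*z - 2)
At (1, -3, -2): (3, -18, 10).

(3, -18, 10)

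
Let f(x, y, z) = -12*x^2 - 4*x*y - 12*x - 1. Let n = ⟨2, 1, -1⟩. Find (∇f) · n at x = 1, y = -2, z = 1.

-60

∂f/∂x = -24*x - 4*y - 12
∂f/∂y = -4*x
∂f/∂z = 0
∇f at (1, -2, 1) = (-28, -4, 0)
∇f · n = (-28)(2) + (-4)(1) + (0)(-1) = -60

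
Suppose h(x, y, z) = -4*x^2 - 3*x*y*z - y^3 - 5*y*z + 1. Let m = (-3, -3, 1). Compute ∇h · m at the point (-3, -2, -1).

∂h/∂x = -8*x - 3*y*z
∂h/∂y = -3*x*z - 3*y^2 - 5*z
∂h/∂z = -3*x*y - 5*y
∇h at (-3, -2, -1) = (18, -16, -8)
∇h · m = (18)(-3) + (-16)(-3) + (-8)(1) = -14

-14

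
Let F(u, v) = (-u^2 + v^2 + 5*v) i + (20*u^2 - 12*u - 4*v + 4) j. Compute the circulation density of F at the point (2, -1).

65

∂F₂/∂u = 40*u - 12
∂F₁/∂v = 2*v + 5
Scalar curl = 40*u - 2*v - 17
At (2, -1): 65.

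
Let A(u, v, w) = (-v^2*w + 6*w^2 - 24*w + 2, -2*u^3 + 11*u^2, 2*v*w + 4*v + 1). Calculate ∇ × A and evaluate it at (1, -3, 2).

(∇×A)₁ = ∂A₃/∂v − ∂A₂/∂w = 2*w + 4
(∇×A)₂ = ∂A₁/∂w − ∂A₃/∂u = -v^2 + 12*w - 24
(∇×A)₃ = ∂A₂/∂u − ∂A₁/∂v = -6*u^2 + 22*u + 2*v*w
∇×A = (2*w + 4, -v^2 + 12*w - 24, -6*u^2 + 22*u + 2*v*w)
At (1, -3, 2): (8, -9, 4).

(8, -9, 4)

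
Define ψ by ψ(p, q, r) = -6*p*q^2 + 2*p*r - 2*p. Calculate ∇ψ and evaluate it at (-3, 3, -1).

(-58, 108, -6)

∂ψ/∂p = -6*q^2 + 2*r - 2
∂ψ/∂q = -12*p*q
∂ψ/∂r = 2*p
∇ψ = (-6*q^2 + 2*r - 2, -12*p*q, 2*p)
At (-3, 3, -1): (-58, 108, -6).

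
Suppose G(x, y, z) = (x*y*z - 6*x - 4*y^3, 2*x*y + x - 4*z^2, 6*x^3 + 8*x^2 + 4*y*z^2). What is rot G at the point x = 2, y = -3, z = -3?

(12, -110, 109)

(∇×G)₁ = ∂G₃/∂y − ∂G₂/∂z = 4*z^2 + 8*z
(∇×G)₂ = ∂G₁/∂z − ∂G₃/∂x = -18*x^2 + x*y - 16*x
(∇×G)₃ = ∂G₂/∂x − ∂G₁/∂y = -x*z + 12*y^2 + 2*y + 1
∇×G = (4*z^2 + 8*z, -18*x^2 + x*y - 16*x, -x*z + 12*y^2 + 2*y + 1)
At (2, -3, -3): (12, -110, 109).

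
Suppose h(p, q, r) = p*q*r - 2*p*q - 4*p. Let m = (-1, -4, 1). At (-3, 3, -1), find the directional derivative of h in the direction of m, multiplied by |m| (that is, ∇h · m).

∂h/∂p = q*r - 2*q - 4
∂h/∂q = p*r - 2*p
∂h/∂r = p*q
∇h at (-3, 3, -1) = (-13, 9, -9)
∇h · m = (-13)(-1) + (9)(-4) + (-9)(1) = -32

-32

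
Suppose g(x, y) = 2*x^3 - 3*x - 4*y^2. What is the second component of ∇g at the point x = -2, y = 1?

-8

(∇g)_2 = ∂g/∂y = -8*y
At (-2, 1): -8.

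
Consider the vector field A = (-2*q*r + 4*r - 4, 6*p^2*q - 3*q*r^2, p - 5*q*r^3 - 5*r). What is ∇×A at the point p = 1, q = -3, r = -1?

(∇×A)₁ = ∂A₃/∂q − ∂A₂/∂r = 6*q*r - 5*r^3
(∇×A)₂ = ∂A₁/∂r − ∂A₃/∂p = -2*q + 3
(∇×A)₃ = ∂A₂/∂p − ∂A₁/∂q = 12*p*q + 2*r
∇×A = (6*q*r - 5*r^3, -2*q + 3, 12*p*q + 2*r)
At (1, -3, -1): (23, 9, -38).

(23, 9, -38)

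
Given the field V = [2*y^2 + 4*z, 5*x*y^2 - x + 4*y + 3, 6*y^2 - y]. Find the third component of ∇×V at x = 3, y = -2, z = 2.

(∇×V)_3 = ∂V₂/∂x − ∂V₁/∂y
= 5*y^2 - 1 − (4*y)
= 5*y^2 - 4*y - 1
At (3, -2, 2): 27.

27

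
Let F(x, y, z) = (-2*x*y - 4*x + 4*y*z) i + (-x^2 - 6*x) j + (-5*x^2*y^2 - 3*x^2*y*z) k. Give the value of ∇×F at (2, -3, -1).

(∇×F)₁ = ∂F₃/∂y − ∂F₂/∂z = -10*x^2*y - 3*x^2*z
(∇×F)₂ = ∂F₁/∂z − ∂F₃/∂x = 10*x*y^2 + 6*x*y*z + 4*y
(∇×F)₃ = ∂F₂/∂x − ∂F₁/∂y = -4*z - 6
∇×F = (-10*x^2*y - 3*x^2*z, 10*x*y^2 + 6*x*y*z + 4*y, -4*z - 6)
At (2, -3, -1): (132, 204, -2).

(132, 204, -2)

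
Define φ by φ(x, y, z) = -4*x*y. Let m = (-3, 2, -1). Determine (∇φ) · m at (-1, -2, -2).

-16

∂φ/∂x = -4*y
∂φ/∂y = -4*x
∂φ/∂z = 0
∇φ at (-1, -2, -2) = (8, 4, 0)
∇φ · m = (8)(-3) + (4)(2) + (0)(-1) = -16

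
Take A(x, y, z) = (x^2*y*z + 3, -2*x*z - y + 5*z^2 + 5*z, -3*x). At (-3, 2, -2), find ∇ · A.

∂A₁/∂x = 2*x*y*z
∂A₂/∂y = -1
∂A₃/∂z = 0
∇·A = 2*x*y*z - 1
At (-3, 2, -2): 23.

23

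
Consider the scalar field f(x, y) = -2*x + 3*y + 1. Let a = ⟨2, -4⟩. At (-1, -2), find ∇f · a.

-16

∂f/∂x = -2
∂f/∂y = 3
∇f at (-1, -2) = (-2, 3)
∇f · a = (-2)(2) + (3)(-4) = -16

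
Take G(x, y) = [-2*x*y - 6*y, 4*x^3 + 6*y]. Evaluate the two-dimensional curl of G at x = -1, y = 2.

16

∂G₂/∂x = 12*x^2
∂G₁/∂y = -2*x - 6
Scalar curl = 12*x^2 + 2*x + 6
At (-1, 2): 16.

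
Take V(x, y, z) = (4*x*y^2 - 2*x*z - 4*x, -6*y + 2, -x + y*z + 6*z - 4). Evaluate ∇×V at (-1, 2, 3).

(∇×V)₁ = ∂V₃/∂y − ∂V₂/∂z = z
(∇×V)₂ = ∂V₁/∂z − ∂V₃/∂x = -2*x + 1
(∇×V)₃ = ∂V₂/∂x − ∂V₁/∂y = -8*x*y
∇×V = (z, -2*x + 1, -8*x*y)
At (-1, 2, 3): (3, 3, 16).

(3, 3, 16)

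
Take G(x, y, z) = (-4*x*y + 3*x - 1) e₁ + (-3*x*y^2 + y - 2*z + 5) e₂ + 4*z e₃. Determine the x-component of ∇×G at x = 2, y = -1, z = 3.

(∇×G)_1 = ∂G₃/∂y − ∂G₂/∂z
= 0 − (-2)
= 2
At (2, -1, 3): 2.

2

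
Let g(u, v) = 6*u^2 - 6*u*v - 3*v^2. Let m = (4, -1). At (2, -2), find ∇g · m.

∂g/∂u = 12*u - 6*v
∂g/∂v = -6*u - 6*v
∇g at (2, -2) = (36, 0)
∇g · m = (36)(4) + (0)(-1) = 144

144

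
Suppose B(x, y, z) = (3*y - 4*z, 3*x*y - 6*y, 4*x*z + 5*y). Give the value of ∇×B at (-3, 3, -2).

(∇×B)₁ = ∂B₃/∂y − ∂B₂/∂z = 5
(∇×B)₂ = ∂B₁/∂z − ∂B₃/∂x = -4*z - 4
(∇×B)₃ = ∂B₂/∂x − ∂B₁/∂y = 3*y - 3
∇×B = (5, -4*z - 4, 3*y - 3)
At (-3, 3, -2): (5, 4, 6).

(5, 4, 6)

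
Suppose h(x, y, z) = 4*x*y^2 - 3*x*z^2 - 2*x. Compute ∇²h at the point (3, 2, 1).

∂²h/∂x² = 0
∂²h/∂y² = 8*x
∂²h/∂z² = -6*x
∇²h = 2*x
At (3, 2, 1): 6.

6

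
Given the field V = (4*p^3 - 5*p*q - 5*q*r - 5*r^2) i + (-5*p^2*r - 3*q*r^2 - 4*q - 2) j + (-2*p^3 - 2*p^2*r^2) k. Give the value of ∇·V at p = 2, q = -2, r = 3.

∂V₁/∂p = 12*p^2 - 5*q
∂V₂/∂q = -3*r^2 - 4
∂V₃/∂r = -4*p^2*r
∇·V = -4*p^2*r + 12*p^2 - 5*q - 3*r^2 - 4
At (2, -2, 3): -21.

-21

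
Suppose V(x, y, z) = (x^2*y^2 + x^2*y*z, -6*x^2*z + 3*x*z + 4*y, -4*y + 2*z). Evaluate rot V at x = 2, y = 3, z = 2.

(∇×V)₁ = ∂V₃/∂y − ∂V₂/∂z = 6*x^2 - 3*x - 4
(∇×V)₂ = ∂V₁/∂z − ∂V₃/∂x = x^2*y
(∇×V)₃ = ∂V₂/∂x − ∂V₁/∂y = -2*x^2*y - x^2*z - 12*x*z + 3*z
∇×V = (6*x^2 - 3*x - 4, x^2*y, -2*x^2*y - x^2*z - 12*x*z + 3*z)
At (2, 3, 2): (14, 12, -74).

(14, 12, -74)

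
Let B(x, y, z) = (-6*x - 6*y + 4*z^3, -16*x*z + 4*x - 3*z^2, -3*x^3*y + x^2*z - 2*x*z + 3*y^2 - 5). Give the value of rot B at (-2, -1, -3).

(-32, 54, 58)

(∇×B)₁ = ∂B₃/∂y − ∂B₂/∂z = -3*x^3 + 16*x + 6*y + 6*z
(∇×B)₂ = ∂B₁/∂z − ∂B₃/∂x = 9*x^2*y - 2*x*z + 12*z^2 + 2*z
(∇×B)₃ = ∂B₂/∂x − ∂B₁/∂y = -16*z + 10
∇×B = (-3*x^3 + 16*x + 6*y + 6*z, 9*x^2*y - 2*x*z + 12*z^2 + 2*z, -16*z + 10)
At (-2, -1, -3): (-32, 54, 58).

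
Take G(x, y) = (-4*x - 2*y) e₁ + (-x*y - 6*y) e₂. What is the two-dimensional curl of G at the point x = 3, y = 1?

1

∂G₂/∂x = -y
∂G₁/∂y = -2
Scalar curl = -y + 2
At (3, 1): 1.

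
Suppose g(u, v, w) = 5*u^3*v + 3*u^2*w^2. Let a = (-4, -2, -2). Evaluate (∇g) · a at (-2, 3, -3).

-64

∂g/∂u = 15*u^2*v + 6*u*w^2
∂g/∂v = 5*u^3
∂g/∂w = 6*u^2*w
∇g at (-2, 3, -3) = (72, -40, -72)
∇g · a = (72)(-4) + (-40)(-2) + (-72)(-2) = -64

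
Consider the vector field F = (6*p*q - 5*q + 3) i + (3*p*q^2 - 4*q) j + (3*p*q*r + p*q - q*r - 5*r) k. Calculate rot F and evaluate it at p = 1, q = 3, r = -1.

(∇×F)₁ = ∂F₃/∂q − ∂F₂/∂r = 3*p*r + p - r
(∇×F)₂ = ∂F₁/∂r − ∂F₃/∂p = -3*q*r - q
(∇×F)₃ = ∂F₂/∂p − ∂F₁/∂q = -6*p + 3*q^2 + 5
∇×F = (3*p*r + p - r, -3*q*r - q, -6*p + 3*q^2 + 5)
At (1, 3, -1): (-1, 6, 26).

(-1, 6, 26)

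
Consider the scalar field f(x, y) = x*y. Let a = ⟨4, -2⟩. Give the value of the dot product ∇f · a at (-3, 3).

∂f/∂x = y
∂f/∂y = x
∇f at (-3, 3) = (3, -3)
∇f · a = (3)(4) + (-3)(-2) = 18

18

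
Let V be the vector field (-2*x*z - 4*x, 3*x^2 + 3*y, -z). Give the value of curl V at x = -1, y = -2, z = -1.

(0, 2, -6)

(∇×V)₁ = ∂V₃/∂y − ∂V₂/∂z = 0
(∇×V)₂ = ∂V₁/∂z − ∂V₃/∂x = -2*x
(∇×V)₃ = ∂V₂/∂x − ∂V₁/∂y = 6*x
∇×V = (0, -2*x, 6*x)
At (-1, -2, -1): (0, 2, -6).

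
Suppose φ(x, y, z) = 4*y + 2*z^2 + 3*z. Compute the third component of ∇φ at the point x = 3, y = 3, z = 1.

7

(∇φ)_3 = ∂φ/∂z = 4*z + 3
At (3, 3, 1): 7.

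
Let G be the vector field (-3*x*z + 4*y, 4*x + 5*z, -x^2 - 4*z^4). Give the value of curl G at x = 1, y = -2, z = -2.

(∇×G)₁ = ∂G₃/∂y − ∂G₂/∂z = -5
(∇×G)₂ = ∂G₁/∂z − ∂G₃/∂x = -x
(∇×G)₃ = ∂G₂/∂x − ∂G₁/∂y = 0
∇×G = (-5, -x, 0)
At (1, -2, -2): (-5, -1, 0).

(-5, -1, 0)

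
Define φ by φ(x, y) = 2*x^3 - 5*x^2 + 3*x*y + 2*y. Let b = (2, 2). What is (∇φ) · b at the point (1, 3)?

20

∂φ/∂x = 6*x^2 - 10*x + 3*y
∂φ/∂y = 3*x + 2
∇φ at (1, 3) = (5, 5)
∇φ · b = (5)(2) + (5)(2) = 20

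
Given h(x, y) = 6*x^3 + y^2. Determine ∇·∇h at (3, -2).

∂²h/∂x² = 36*x
∂²h/∂y² = 2
∇²h = 36*x + 2
At (3, -2): 110.

110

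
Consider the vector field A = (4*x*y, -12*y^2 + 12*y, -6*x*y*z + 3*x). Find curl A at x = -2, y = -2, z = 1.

(∇×A)₁ = ∂A₃/∂y − ∂A₂/∂z = -6*x*z
(∇×A)₂ = ∂A₁/∂z − ∂A₃/∂x = 6*y*z - 3
(∇×A)₃ = ∂A₂/∂x − ∂A₁/∂y = -4*x
∇×A = (-6*x*z, 6*y*z - 3, -4*x)
At (-2, -2, 1): (12, -15, 8).

(12, -15, 8)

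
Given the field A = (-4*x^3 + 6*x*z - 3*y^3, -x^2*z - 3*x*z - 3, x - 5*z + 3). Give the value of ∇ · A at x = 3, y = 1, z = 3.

∂A₁/∂x = -12*x^2 + 6*z
∂A₂/∂y = 0
∂A₃/∂z = -5
∇·A = -12*x^2 + 6*z - 5
At (3, 1, 3): -95.

-95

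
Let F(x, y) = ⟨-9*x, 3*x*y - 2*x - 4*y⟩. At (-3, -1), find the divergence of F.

∂F₁/∂x = -9
∂F₂/∂y = 3*x - 4
∇·F = 3*x - 13
At (-3, -1): -22.

-22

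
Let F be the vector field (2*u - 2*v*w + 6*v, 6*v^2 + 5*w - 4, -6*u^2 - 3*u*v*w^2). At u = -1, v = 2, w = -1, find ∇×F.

(∇×F)₁ = ∂F₃/∂v − ∂F₂/∂w = -3*u*w^2 - 5
(∇×F)₂ = ∂F₁/∂w − ∂F₃/∂u = 12*u + 3*v*w^2 - 2*v
(∇×F)₃ = ∂F₂/∂u − ∂F₁/∂v = 2*w - 6
∇×F = (-3*u*w^2 - 5, 12*u + 3*v*w^2 - 2*v, 2*w - 6)
At (-1, 2, -1): (-2, -10, -8).

(-2, -10, -8)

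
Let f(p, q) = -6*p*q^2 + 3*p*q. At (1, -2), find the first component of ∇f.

(∇f)_1 = ∂f/∂p = -6*q^2 + 3*q
At (1, -2): -30.

-30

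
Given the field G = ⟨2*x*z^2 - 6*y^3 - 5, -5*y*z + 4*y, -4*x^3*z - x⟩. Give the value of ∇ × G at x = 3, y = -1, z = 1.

(∇×G)₁ = ∂G₃/∂y − ∂G₂/∂z = 5*y
(∇×G)₂ = ∂G₁/∂z − ∂G₃/∂x = 12*x^2*z + 4*x*z + 1
(∇×G)₃ = ∂G₂/∂x − ∂G₁/∂y = 18*y^2
∇×G = (5*y, 12*x^2*z + 4*x*z + 1, 18*y^2)
At (3, -1, 1): (-5, 121, 18).

(-5, 121, 18)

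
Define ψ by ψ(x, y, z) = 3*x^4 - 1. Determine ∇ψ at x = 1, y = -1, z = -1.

∂ψ/∂x = 12*x^3
∂ψ/∂y = 0
∂ψ/∂z = 0
∇ψ = (12*x^3, 0, 0)
At (1, -1, -1): (12, 0, 0).

(12, 0, 0)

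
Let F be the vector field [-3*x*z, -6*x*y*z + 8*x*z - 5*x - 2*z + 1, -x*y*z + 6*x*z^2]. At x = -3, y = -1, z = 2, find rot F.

(∇×F)₁ = ∂F₃/∂y − ∂F₂/∂z = 6*x*y - x*z - 8*x + 2
(∇×F)₂ = ∂F₁/∂z − ∂F₃/∂x = -3*x + y*z - 6*z^2
(∇×F)₃ = ∂F₂/∂x − ∂F₁/∂y = -6*y*z + 8*z - 5
∇×F = (6*x*y - x*z - 8*x + 2, -3*x + y*z - 6*z^2, -6*y*z + 8*z - 5)
At (-3, -1, 2): (50, -17, 23).

(50, -17, 23)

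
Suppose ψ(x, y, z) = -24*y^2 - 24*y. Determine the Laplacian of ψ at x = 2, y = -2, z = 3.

-48

∂²ψ/∂x² = 0
∂²ψ/∂y² = -48
∂²ψ/∂z² = 0
∇²ψ = -48
At (2, -2, 3): -48.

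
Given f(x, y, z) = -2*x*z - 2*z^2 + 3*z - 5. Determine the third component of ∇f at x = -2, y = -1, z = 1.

(∇f)_3 = ∂f/∂z = -2*x - 4*z + 3
At (-2, -1, 1): 3.

3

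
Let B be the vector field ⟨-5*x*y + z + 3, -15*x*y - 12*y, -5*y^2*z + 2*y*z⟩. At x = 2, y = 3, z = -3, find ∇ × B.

(84, 1, -35)

(∇×B)₁ = ∂B₃/∂y − ∂B₂/∂z = -10*y*z + 2*z
(∇×B)₂ = ∂B₁/∂z − ∂B₃/∂x = 1
(∇×B)₃ = ∂B₂/∂x − ∂B₁/∂y = 5*x - 15*y
∇×B = (-10*y*z + 2*z, 1, 5*x - 15*y)
At (2, 3, -3): (84, 1, -35).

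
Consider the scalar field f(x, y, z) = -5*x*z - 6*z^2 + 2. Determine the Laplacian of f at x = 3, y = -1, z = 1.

∂²f/∂x² = 0
∂²f/∂y² = 0
∂²f/∂z² = -12
∇²f = -12
At (3, -1, 1): -12.

-12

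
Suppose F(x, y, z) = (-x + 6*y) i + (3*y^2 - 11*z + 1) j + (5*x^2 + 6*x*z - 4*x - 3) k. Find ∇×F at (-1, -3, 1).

(∇×F)₁ = ∂F₃/∂y − ∂F₂/∂z = 11
(∇×F)₂ = ∂F₁/∂z − ∂F₃/∂x = -10*x - 6*z + 4
(∇×F)₃ = ∂F₂/∂x − ∂F₁/∂y = -6
∇×F = (11, -10*x - 6*z + 4, -6)
At (-1, -3, 1): (11, 8, -6).

(11, 8, -6)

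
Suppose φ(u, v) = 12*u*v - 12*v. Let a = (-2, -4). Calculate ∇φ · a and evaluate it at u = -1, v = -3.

168

∂φ/∂u = 12*v
∂φ/∂v = 12*u - 12
∇φ at (-1, -3) = (-36, -24)
∇φ · a = (-36)(-2) + (-24)(-4) = 168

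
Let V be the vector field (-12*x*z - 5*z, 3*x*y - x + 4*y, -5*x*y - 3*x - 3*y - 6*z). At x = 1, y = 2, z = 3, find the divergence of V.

∂V₁/∂x = -12*z
∂V₂/∂y = 3*x + 4
∂V₃/∂z = -6
∇·V = 3*x - 12*z - 2
At (1, 2, 3): -35.

-35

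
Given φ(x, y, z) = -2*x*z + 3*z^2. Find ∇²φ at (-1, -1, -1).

∂²φ/∂x² = 0
∂²φ/∂y² = 0
∂²φ/∂z² = 6
∇²φ = 6
At (-1, -1, -1): 6.

6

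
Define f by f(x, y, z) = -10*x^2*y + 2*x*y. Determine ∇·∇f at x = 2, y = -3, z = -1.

60

∂²f/∂x² = -20*y
∂²f/∂y² = 0
∂²f/∂z² = 0
∇²f = -20*y
At (2, -3, -1): 60.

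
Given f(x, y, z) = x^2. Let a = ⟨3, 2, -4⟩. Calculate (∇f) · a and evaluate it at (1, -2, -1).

∂f/∂x = 2*x
∂f/∂y = 0
∂f/∂z = 0
∇f at (1, -2, -1) = (2, 0, 0)
∇f · a = (2)(3) + (0)(2) + (0)(-4) = 6

6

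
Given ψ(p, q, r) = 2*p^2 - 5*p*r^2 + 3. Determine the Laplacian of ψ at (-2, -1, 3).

24

∂²ψ/∂p² = 4
∂²ψ/∂q² = 0
∂²ψ/∂r² = -10*p
∇²ψ = -10*p + 4
At (-2, -1, 3): 24.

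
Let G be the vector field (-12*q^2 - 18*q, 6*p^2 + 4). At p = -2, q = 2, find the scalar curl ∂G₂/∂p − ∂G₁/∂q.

∂G₂/∂p = 12*p
∂G₁/∂q = -24*q - 18
Scalar curl = 12*p + 24*q + 18
At (-2, 2): 42.

42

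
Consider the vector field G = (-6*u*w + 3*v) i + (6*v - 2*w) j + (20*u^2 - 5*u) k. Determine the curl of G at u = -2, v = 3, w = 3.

(2, 97, -3)

(∇×G)₁ = ∂G₃/∂v − ∂G₂/∂w = 2
(∇×G)₂ = ∂G₁/∂w − ∂G₃/∂u = -46*u + 5
(∇×G)₃ = ∂G₂/∂u − ∂G₁/∂v = -3
∇×G = (2, -46*u + 5, -3)
At (-2, 3, 3): (2, 97, -3).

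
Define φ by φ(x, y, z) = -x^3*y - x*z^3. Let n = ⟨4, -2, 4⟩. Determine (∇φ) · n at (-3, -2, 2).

274

∂φ/∂x = -3*x^2*y - z^3
∂φ/∂y = -x^3
∂φ/∂z = -3*x*z^2
∇φ at (-3, -2, 2) = (46, 27, 36)
∇φ · n = (46)(4) + (27)(-2) + (36)(4) = 274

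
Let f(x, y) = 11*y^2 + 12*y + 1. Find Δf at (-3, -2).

22

∂²f/∂x² = 0
∂²f/∂y² = 22
∇²f = 22
At (-3, -2): 22.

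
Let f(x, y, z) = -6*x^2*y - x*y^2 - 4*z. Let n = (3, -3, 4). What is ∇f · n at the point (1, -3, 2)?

∂f/∂x = -12*x*y - y^2
∂f/∂y = -6*x^2 - 2*x*y
∂f/∂z = -4
∇f at (1, -3, 2) = (27, 0, -4)
∇f · n = (27)(3) + (0)(-3) + (-4)(4) = 65

65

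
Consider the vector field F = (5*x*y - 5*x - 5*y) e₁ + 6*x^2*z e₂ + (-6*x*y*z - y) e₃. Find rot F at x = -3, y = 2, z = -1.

(-73, -12, 56)

(∇×F)₁ = ∂F₃/∂y − ∂F₂/∂z = -6*x^2 - 6*x*z - 1
(∇×F)₂ = ∂F₁/∂z − ∂F₃/∂x = 6*y*z
(∇×F)₃ = ∂F₂/∂x − ∂F₁/∂y = 12*x*z - 5*x + 5
∇×F = (-6*x^2 - 6*x*z - 1, 6*y*z, 12*x*z - 5*x + 5)
At (-3, 2, -1): (-73, -12, 56).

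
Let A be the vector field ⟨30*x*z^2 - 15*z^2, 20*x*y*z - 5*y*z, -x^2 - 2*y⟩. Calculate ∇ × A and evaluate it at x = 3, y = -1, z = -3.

(53, -444, 60)

(∇×A)₁ = ∂A₃/∂y − ∂A₂/∂z = -20*x*y + 5*y - 2
(∇×A)₂ = ∂A₁/∂z − ∂A₃/∂x = 60*x*z + 2*x - 30*z
(∇×A)₃ = ∂A₂/∂x − ∂A₁/∂y = 20*y*z
∇×A = (-20*x*y + 5*y - 2, 60*x*z + 2*x - 30*z, 20*y*z)
At (3, -1, -3): (53, -444, 60).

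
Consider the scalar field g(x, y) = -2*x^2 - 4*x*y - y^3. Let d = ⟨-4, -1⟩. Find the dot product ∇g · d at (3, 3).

135

∂g/∂x = -4*x - 4*y
∂g/∂y = -4*x - 3*y^2
∇g at (3, 3) = (-24, -39)
∇g · d = (-24)(-4) + (-39)(-1) = 135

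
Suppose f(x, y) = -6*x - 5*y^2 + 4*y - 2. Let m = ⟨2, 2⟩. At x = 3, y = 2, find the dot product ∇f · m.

∂f/∂x = -6
∂f/∂y = -10*y + 4
∇f at (3, 2) = (-6, -16)
∇f · m = (-6)(2) + (-16)(2) = -44

-44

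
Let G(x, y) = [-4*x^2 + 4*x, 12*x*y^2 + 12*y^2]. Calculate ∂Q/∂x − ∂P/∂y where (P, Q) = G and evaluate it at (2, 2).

48

∂G₂/∂x = 12*y^2
∂G₁/∂y = 0
Scalar curl = 12*y^2
At (2, 2): 48.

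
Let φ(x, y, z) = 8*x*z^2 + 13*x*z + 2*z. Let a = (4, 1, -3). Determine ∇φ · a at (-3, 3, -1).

∂φ/∂x = 8*z^2 + 13*z
∂φ/∂y = 0
∂φ/∂z = 16*x*z + 13*x + 2
∇φ at (-3, 3, -1) = (-5, 0, 11)
∇φ · a = (-5)(4) + (0)(1) + (11)(-3) = -53

-53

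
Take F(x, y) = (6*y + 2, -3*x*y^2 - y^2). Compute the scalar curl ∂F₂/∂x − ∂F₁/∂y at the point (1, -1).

∂F₂/∂x = -3*y^2
∂F₁/∂y = 6
Scalar curl = -3*y^2 - 6
At (1, -1): -9.

-9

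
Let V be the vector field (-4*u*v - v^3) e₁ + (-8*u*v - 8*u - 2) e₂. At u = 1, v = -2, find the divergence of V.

∂V₁/∂u = -4*v
∂V₂/∂v = -8*u
∇·V = -8*u - 4*v
At (1, -2): 0.

0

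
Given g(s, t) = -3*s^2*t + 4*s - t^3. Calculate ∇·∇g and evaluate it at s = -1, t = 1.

-12

∂²g/∂s² = -6*t
∂²g/∂t² = -6*t
∇²g = -12*t
At (-1, 1): -12.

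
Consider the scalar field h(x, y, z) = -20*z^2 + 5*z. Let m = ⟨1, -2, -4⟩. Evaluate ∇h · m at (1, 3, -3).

-500

∂h/∂x = 0
∂h/∂y = 0
∂h/∂z = -40*z + 5
∇h at (1, 3, -3) = (0, 0, 125)
∇h · m = (0)(1) + (0)(-2) + (125)(-4) = -500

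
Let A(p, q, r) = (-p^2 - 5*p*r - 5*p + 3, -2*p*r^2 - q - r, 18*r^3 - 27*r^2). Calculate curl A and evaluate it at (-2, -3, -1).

(∇×A)₁ = ∂A₃/∂q − ∂A₂/∂r = 4*p*r + 1
(∇×A)₂ = ∂A₁/∂r − ∂A₃/∂p = -5*p
(∇×A)₃ = ∂A₂/∂p − ∂A₁/∂q = -2*r^2
∇×A = (4*p*r + 1, -5*p, -2*r^2)
At (-2, -3, -1): (9, 10, -2).

(9, 10, -2)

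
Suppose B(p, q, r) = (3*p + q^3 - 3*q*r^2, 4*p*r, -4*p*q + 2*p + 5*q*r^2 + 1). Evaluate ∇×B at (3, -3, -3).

(∇×B)₁ = ∂B₃/∂q − ∂B₂/∂r = -8*p + 5*r^2
(∇×B)₂ = ∂B₁/∂r − ∂B₃/∂p = -6*q*r + 4*q - 2
(∇×B)₃ = ∂B₂/∂p − ∂B₁/∂q = -3*q^2 + 3*r^2 + 4*r
∇×B = (-8*p + 5*r^2, -6*q*r + 4*q - 2, -3*q^2 + 3*r^2 + 4*r)
At (3, -3, -3): (21, -68, -12).

(21, -68, -12)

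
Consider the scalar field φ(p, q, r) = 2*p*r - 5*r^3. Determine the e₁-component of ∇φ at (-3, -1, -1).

(∇φ)_1 = ∂φ/∂p = 2*r
At (-3, -1, -1): -2.

-2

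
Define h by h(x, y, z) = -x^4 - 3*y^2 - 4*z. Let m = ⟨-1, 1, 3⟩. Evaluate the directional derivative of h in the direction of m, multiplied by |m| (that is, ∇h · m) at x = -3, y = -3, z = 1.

-102

∂h/∂x = -4*x^3
∂h/∂y = -6*y
∂h/∂z = -4
∇h at (-3, -3, 1) = (108, 18, -4)
∇h · m = (108)(-1) + (18)(1) + (-4)(3) = -102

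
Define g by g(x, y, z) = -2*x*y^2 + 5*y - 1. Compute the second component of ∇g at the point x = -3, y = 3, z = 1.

41

(∇g)_2 = ∂g/∂y = -4*x*y + 5
At (-3, 3, 1): 41.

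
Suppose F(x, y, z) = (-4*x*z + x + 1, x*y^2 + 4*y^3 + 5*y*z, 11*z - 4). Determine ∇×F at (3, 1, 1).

(-5, -12, 1)

(∇×F)₁ = ∂F₃/∂y − ∂F₂/∂z = -5*y
(∇×F)₂ = ∂F₁/∂z − ∂F₃/∂x = -4*x
(∇×F)₃ = ∂F₂/∂x − ∂F₁/∂y = y^2
∇×F = (-5*y, -4*x, y^2)
At (3, 1, 1): (-5, -12, 1).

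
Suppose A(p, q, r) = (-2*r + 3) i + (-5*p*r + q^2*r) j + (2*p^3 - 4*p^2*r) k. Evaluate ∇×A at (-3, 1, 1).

(-16, -80, -5)

(∇×A)₁ = ∂A₃/∂q − ∂A₂/∂r = 5*p - q^2
(∇×A)₂ = ∂A₁/∂r − ∂A₃/∂p = -6*p^2 + 8*p*r - 2
(∇×A)₃ = ∂A₂/∂p − ∂A₁/∂q = -5*r
∇×A = (5*p - q^2, -6*p^2 + 8*p*r - 2, -5*r)
At (-3, 1, 1): (-16, -80, -5).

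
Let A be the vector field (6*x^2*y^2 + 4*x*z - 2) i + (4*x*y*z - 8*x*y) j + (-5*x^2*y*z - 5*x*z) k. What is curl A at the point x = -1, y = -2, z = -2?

(2, -54, 56)

(∇×A)₁ = ∂A₃/∂y − ∂A₂/∂z = -5*x^2*z - 4*x*y
(∇×A)₂ = ∂A₁/∂z − ∂A₃/∂x = 10*x*y*z + 4*x + 5*z
(∇×A)₃ = ∂A₂/∂x − ∂A₁/∂y = -12*x^2*y + 4*y*z - 8*y
∇×A = (-5*x^2*z - 4*x*y, 10*x*y*z + 4*x + 5*z, -12*x^2*y + 4*y*z - 8*y)
At (-1, -2, -2): (2, -54, 56).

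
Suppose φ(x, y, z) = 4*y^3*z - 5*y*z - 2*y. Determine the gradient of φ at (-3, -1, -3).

∂φ/∂x = 0
∂φ/∂y = 12*y^2*z - 5*z - 2
∂φ/∂z = 4*y^3 - 5*y
∇φ = (0, 12*y^2*z - 5*z - 2, 4*y^3 - 5*y)
At (-3, -1, -3): (0, -23, 1).

(0, -23, 1)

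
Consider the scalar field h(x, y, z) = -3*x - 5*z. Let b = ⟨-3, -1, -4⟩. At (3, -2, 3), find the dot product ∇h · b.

∂h/∂x = -3
∂h/∂y = 0
∂h/∂z = -5
∇h at (3, -2, 3) = (-3, 0, -5)
∇h · b = (-3)(-3) + (0)(-1) + (-5)(-4) = 29

29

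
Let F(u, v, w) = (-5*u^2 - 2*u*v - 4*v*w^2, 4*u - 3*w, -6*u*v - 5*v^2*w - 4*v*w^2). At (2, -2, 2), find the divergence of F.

∂F₁/∂u = -10*u - 2*v
∂F₂/∂v = 0
∂F₃/∂w = -5*v^2 - 8*v*w
∇·F = -10*u - 5*v^2 - 8*v*w - 2*v
At (2, -2, 2): -4.

-4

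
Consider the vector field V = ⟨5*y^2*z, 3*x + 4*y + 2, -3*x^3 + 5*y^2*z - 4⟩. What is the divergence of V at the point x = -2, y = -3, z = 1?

49

∂V₁/∂x = 0
∂V₂/∂y = 4
∂V₃/∂z = 5*y^2
∇·V = 5*y^2 + 4
At (-2, -3, 1): 49.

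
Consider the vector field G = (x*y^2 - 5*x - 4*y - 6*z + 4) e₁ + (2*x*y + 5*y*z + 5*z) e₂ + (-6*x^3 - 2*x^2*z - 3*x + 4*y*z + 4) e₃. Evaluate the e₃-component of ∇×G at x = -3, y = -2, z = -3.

(∇×G)_3 = ∂G₂/∂x − ∂G₁/∂y
= 2*y − (2*x*y - 4)
= -2*x*y + 2*y + 4
At (-3, -2, -3): -12.

-12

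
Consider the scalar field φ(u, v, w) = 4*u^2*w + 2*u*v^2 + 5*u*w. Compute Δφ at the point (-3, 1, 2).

4

∂²φ/∂u² = 8*w
∂²φ/∂v² = 4*u
∂²φ/∂w² = 0
∇²φ = 4*u + 8*w
At (-3, 1, 2): 4.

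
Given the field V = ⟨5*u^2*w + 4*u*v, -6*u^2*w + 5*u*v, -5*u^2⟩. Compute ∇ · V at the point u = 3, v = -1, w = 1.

41

∂V₁/∂u = 10*u*w + 4*v
∂V₂/∂v = 5*u
∂V₃/∂w = 0
∇·V = 10*u*w + 5*u + 4*v
At (3, -1, 1): 41.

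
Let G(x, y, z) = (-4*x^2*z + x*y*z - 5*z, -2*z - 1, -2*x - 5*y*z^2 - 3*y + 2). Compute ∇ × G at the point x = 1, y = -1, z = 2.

(∇×G)₁ = ∂G₃/∂y − ∂G₂/∂z = -5*z^2 - 1
(∇×G)₂ = ∂G₁/∂z − ∂G₃/∂x = -4*x^2 + x*y - 3
(∇×G)₃ = ∂G₂/∂x − ∂G₁/∂y = -x*z
∇×G = (-5*z^2 - 1, -4*x^2 + x*y - 3, -x*z)
At (1, -1, 2): (-21, -8, -2).

(-21, -8, -2)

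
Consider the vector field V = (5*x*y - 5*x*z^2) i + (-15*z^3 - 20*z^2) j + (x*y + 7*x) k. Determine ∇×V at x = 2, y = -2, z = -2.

(∇×V)₁ = ∂V₃/∂y − ∂V₂/∂z = x + 45*z^2 + 40*z
(∇×V)₂ = ∂V₁/∂z − ∂V₃/∂x = -10*x*z - y - 7
(∇×V)₃ = ∂V₂/∂x − ∂V₁/∂y = -5*x
∇×V = (x + 45*z^2 + 40*z, -10*x*z - y - 7, -5*x)
At (2, -2, -2): (102, 35, -10).

(102, 35, -10)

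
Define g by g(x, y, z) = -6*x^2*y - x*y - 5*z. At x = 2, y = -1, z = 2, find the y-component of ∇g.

-26

(∇g)_2 = ∂g/∂y = -6*x^2 - x
At (2, -1, 2): -26.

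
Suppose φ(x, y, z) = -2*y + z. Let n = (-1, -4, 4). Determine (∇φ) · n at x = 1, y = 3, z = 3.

12

∂φ/∂x = 0
∂φ/∂y = -2
∂φ/∂z = 1
∇φ at (1, 3, 3) = (0, -2, 1)
∇φ · n = (0)(-1) + (-2)(-4) + (1)(4) = 12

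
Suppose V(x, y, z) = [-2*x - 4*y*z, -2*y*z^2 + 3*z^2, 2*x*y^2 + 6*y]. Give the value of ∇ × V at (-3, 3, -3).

(∇×V)₁ = ∂V₃/∂y − ∂V₂/∂z = 4*x*y + 4*y*z - 6*z + 6
(∇×V)₂ = ∂V₁/∂z − ∂V₃/∂x = -2*y^2 - 4*y
(∇×V)₃ = ∂V₂/∂x − ∂V₁/∂y = 4*z
∇×V = (4*x*y + 4*y*z - 6*z + 6, -2*y^2 - 4*y, 4*z)
At (-3, 3, -3): (-48, -30, -12).

(-48, -30, -12)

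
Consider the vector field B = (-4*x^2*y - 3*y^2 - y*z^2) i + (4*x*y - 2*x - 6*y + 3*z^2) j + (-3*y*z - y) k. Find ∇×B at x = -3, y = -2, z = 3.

(-28, 12, 23)

(∇×B)₁ = ∂B₃/∂y − ∂B₂/∂z = -9*z - 1
(∇×B)₂ = ∂B₁/∂z − ∂B₃/∂x = -2*y*z
(∇×B)₃ = ∂B₂/∂x − ∂B₁/∂y = 4*x^2 + 10*y + z^2 - 2
∇×B = (-9*z - 1, -2*y*z, 4*x^2 + 10*y + z^2 - 2)
At (-3, -2, 3): (-28, 12, 23).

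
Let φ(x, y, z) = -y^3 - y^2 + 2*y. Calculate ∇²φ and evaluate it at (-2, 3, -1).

∂²φ/∂x² = 0
∂²φ/∂y² = -2*(3*y + 1)
∂²φ/∂z² = 0
∇²φ = -6*y - 2
At (-2, 3, -1): -20.

-20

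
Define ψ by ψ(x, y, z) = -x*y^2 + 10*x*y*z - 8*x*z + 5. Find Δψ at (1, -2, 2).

∂²ψ/∂x² = 0
∂²ψ/∂y² = -2*x
∂²ψ/∂z² = 0
∇²ψ = -2*x
At (1, -2, 2): -2.

-2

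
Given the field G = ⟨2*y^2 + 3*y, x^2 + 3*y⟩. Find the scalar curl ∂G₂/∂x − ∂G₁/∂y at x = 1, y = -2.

7

∂G₂/∂x = 2*x
∂G₁/∂y = 4*y + 3
Scalar curl = 2*x - 4*y - 3
At (1, -2): 7.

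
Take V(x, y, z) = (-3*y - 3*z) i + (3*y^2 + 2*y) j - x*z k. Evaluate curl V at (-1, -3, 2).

(0, -1, 3)

(∇×V)₁ = ∂V₃/∂y − ∂V₂/∂z = 0
(∇×V)₂ = ∂V₁/∂z − ∂V₃/∂x = z - 3
(∇×V)₃ = ∂V₂/∂x − ∂V₁/∂y = 3
∇×V = (0, z - 3, 3)
At (-1, -3, 2): (0, -1, 3).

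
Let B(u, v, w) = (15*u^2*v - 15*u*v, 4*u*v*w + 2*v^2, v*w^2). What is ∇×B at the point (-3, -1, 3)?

(-3, 0, -192)

(∇×B)₁ = ∂B₃/∂v − ∂B₂/∂w = -4*u*v + w^2
(∇×B)₂ = ∂B₁/∂w − ∂B₃/∂u = 0
(∇×B)₃ = ∂B₂/∂u − ∂B₁/∂v = -15*u^2 + 15*u + 4*v*w
∇×B = (-4*u*v + w^2, 0, -15*u^2 + 15*u + 4*v*w)
At (-3, -1, 3): (-3, 0, -192).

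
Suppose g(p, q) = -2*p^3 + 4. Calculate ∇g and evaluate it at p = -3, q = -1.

(-54, 0)

∂g/∂p = -6*p^2
∂g/∂q = 0
∇g = (-6*p^2, 0)
At (-3, -1): (-54, 0).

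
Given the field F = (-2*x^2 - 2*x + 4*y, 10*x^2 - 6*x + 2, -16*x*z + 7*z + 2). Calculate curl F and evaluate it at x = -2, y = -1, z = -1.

(0, -16, -50)

(∇×F)₁ = ∂F₃/∂y − ∂F₂/∂z = 0
(∇×F)₂ = ∂F₁/∂z − ∂F₃/∂x = 16*z
(∇×F)₃ = ∂F₂/∂x − ∂F₁/∂y = 20*x - 10
∇×F = (0, 16*z, 20*x - 10)
At (-2, -1, -1): (0, -16, -50).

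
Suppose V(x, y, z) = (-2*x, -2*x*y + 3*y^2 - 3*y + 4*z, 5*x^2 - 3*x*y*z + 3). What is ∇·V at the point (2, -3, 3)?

∂V₁/∂x = -2
∂V₂/∂y = -2*x + 6*y - 3
∂V₃/∂z = -3*x*y
∇·V = -3*x*y - 2*x + 6*y - 5
At (2, -3, 3): -9.

-9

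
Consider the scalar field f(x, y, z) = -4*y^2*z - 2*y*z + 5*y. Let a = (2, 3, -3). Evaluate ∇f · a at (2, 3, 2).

-15

∂f/∂x = 0
∂f/∂y = -8*y*z - 2*z + 5
∂f/∂z = -4*y^2 - 2*y
∇f at (2, 3, 2) = (0, -47, -42)
∇f · a = (0)(2) + (-47)(3) + (-42)(-3) = -15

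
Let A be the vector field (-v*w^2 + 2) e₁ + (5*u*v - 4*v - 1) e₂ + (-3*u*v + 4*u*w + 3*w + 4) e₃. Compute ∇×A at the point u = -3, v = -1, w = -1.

(∇×A)₁ = ∂A₃/∂v − ∂A₂/∂w = -3*u
(∇×A)₂ = ∂A₁/∂w − ∂A₃/∂u = -2*v*w + 3*v - 4*w
(∇×A)₃ = ∂A₂/∂u − ∂A₁/∂v = 5*v + w^2
∇×A = (-3*u, -2*v*w + 3*v - 4*w, 5*v + w^2)
At (-3, -1, -1): (9, -1, -4).

(9, -1, -4)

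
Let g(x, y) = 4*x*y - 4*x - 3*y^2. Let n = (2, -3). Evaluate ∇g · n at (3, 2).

∂g/∂x = 4*y - 4
∂g/∂y = 4*x - 6*y
∇g at (3, 2) = (4, 0)
∇g · n = (4)(2) + (0)(-3) = 8

8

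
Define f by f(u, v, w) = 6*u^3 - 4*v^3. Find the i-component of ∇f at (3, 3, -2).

162

(∇f)_1 = ∂f/∂u = 18*u^2
At (3, 3, -2): 162.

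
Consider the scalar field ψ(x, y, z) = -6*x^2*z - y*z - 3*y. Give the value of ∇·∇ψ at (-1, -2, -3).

∂²ψ/∂x² = -12*z
∂²ψ/∂y² = 0
∂²ψ/∂z² = 0
∇²ψ = -12*z
At (-1, -2, -3): 36.

36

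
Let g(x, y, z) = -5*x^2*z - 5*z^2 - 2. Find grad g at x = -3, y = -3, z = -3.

(-90, 0, -15)

∂g/∂x = -10*x*z
∂g/∂y = 0
∂g/∂z = -5*x^2 - 10*z
∇g = (-10*x*z, 0, -5*x^2 - 10*z)
At (-3, -3, -3): (-90, 0, -15).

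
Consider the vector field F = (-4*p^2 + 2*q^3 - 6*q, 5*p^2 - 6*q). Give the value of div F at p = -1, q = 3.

∂F₁/∂p = -8*p
∂F₂/∂q = -6
∇·F = -8*p - 6
At (-1, 3): 2.

2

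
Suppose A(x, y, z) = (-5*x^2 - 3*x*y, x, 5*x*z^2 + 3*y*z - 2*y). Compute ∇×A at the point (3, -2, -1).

(∇×A)₁ = ∂A₃/∂y − ∂A₂/∂z = 3*z - 2
(∇×A)₂ = ∂A₁/∂z − ∂A₃/∂x = -5*z^2
(∇×A)₃ = ∂A₂/∂x − ∂A₁/∂y = 3*x + 1
∇×A = (3*z - 2, -5*z^2, 3*x + 1)
At (3, -2, -1): (-5, -5, 10).

(-5, -5, 10)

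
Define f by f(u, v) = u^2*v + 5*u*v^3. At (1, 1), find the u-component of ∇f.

7

(∇f)_1 = ∂f/∂u = 2*u*v + 5*v^3
At (1, 1): 7.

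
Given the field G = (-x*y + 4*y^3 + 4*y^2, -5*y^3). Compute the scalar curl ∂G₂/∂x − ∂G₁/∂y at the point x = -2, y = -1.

∂G₂/∂x = 0
∂G₁/∂y = -x + 12*y^2 + 8*y
Scalar curl = x - 12*y^2 - 8*y
At (-2, -1): -6.

-6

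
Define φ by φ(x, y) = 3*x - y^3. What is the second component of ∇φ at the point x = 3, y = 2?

-12

(∇φ)_2 = ∂φ/∂y = -3*y^2
At (3, 2): -12.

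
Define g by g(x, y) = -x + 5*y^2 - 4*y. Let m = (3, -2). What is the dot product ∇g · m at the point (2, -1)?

25

∂g/∂x = -1
∂g/∂y = 10*y - 4
∇g at (2, -1) = (-1, -14)
∇g · m = (-1)(3) + (-14)(-2) = 25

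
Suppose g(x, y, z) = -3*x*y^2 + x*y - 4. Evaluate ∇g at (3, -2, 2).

∂g/∂x = -3*y^2 + y
∂g/∂y = -6*x*y + x
∂g/∂z = 0
∇g = (-3*y^2 + y, -6*x*y + x, 0)
At (3, -2, 2): (-14, 39, 0).

(-14, 39, 0)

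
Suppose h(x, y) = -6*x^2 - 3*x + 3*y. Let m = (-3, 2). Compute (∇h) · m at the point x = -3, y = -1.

∂h/∂x = -12*x - 3
∂h/∂y = 3
∇h at (-3, -1) = (33, 3)
∇h · m = (33)(-3) + (3)(2) = -93

-93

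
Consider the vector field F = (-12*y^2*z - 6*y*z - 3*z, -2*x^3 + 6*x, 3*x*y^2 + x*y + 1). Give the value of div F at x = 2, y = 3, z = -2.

∂F₁/∂x = 0
∂F₂/∂y = 0
∂F₃/∂z = 0
∇·F = 0
At (2, 3, -2): 0.

0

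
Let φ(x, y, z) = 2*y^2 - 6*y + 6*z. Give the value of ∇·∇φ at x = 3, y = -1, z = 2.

4

∂²φ/∂x² = 0
∂²φ/∂y² = 4
∂²φ/∂z² = 0
∇²φ = 4
At (3, -1, 2): 4.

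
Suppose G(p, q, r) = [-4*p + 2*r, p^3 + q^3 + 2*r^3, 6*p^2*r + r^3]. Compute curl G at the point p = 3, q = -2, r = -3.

(-54, 110, 27)

(∇×G)₁ = ∂G₃/∂q − ∂G₂/∂r = -6*r^2
(∇×G)₂ = ∂G₁/∂r − ∂G₃/∂p = -12*p*r + 2
(∇×G)₃ = ∂G₂/∂p − ∂G₁/∂q = 3*p^2
∇×G = (-6*r^2, -12*p*r + 2, 3*p^2)
At (3, -2, -3): (-54, 110, 27).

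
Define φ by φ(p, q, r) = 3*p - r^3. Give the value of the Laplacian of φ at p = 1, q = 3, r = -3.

∂²φ/∂p² = 0
∂²φ/∂q² = 0
∂²φ/∂r² = -6*r
∇²φ = -6*r
At (1, 3, -3): 18.

18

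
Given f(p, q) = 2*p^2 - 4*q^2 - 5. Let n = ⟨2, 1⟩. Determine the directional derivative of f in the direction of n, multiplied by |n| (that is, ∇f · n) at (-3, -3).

0

∂f/∂p = 4*p
∂f/∂q = -8*q
∇f at (-3, -3) = (-12, 24)
∇f · n = (-12)(2) + (24)(1) = 0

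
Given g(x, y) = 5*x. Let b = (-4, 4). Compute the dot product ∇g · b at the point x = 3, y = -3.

-20

∂g/∂x = 5
∂g/∂y = 0
∇g at (3, -3) = (5, 0)
∇g · b = (5)(-4) + (0)(4) = -20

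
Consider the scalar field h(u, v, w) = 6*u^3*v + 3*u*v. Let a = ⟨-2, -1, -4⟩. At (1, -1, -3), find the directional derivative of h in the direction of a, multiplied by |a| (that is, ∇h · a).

33

∂h/∂u = 18*u^2*v + 3*v
∂h/∂v = 6*u^3 + 3*u
∂h/∂w = 0
∇h at (1, -1, -3) = (-21, 9, 0)
∇h · a = (-21)(-2) + (9)(-1) + (0)(-4) = 33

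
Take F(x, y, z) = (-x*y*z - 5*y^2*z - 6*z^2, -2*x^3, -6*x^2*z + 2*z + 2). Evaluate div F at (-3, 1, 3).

-55

∂F₁/∂x = -y*z
∂F₂/∂y = 0
∂F₃/∂z = -6*x^2 + 2
∇·F = -6*x^2 - y*z + 2
At (-3, 1, 3): -55.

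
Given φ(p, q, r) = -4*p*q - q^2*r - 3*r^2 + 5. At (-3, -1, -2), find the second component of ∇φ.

8

(∇φ)_2 = ∂φ/∂q = -4*p - 2*q*r
At (-3, -1, -2): 8.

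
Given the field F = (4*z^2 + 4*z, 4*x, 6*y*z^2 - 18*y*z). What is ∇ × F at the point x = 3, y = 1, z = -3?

(∇×F)₁ = ∂F₃/∂y − ∂F₂/∂z = 6*z^2 - 18*z
(∇×F)₂ = ∂F₁/∂z − ∂F₃/∂x = 8*z + 4
(∇×F)₃ = ∂F₂/∂x − ∂F₁/∂y = 4
∇×F = (6*z^2 - 18*z, 8*z + 4, 4)
At (3, 1, -3): (108, -20, 4).

(108, -20, 4)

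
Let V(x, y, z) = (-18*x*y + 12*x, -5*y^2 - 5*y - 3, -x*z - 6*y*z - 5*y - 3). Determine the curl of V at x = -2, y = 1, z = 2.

(∇×V)₁ = ∂V₃/∂y − ∂V₂/∂z = -6*z - 5
(∇×V)₂ = ∂V₁/∂z − ∂V₃/∂x = z
(∇×V)₃ = ∂V₂/∂x − ∂V₁/∂y = 18*x
∇×V = (-6*z - 5, z, 18*x)
At (-2, 1, 2): (-17, 2, -36).

(-17, 2, -36)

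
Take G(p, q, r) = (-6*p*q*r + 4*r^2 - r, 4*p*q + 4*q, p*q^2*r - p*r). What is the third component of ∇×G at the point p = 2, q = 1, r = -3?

(∇×G)_3 = ∂G₂/∂p − ∂G₁/∂q
= 4*q − (-6*p*r)
= 6*p*r + 4*q
At (2, 1, -3): -32.

-32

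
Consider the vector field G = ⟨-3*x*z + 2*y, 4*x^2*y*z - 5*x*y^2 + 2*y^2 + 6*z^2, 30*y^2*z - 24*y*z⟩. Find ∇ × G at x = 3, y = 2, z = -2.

(-240, -9, -118)

(∇×G)₁ = ∂G₃/∂y − ∂G₂/∂z = -4*x^2*y + 60*y*z - 36*z
(∇×G)₂ = ∂G₁/∂z − ∂G₃/∂x = -3*x
(∇×G)₃ = ∂G₂/∂x − ∂G₁/∂y = 8*x*y*z - 5*y^2 - 2
∇×G = (-4*x^2*y + 60*y*z - 36*z, -3*x, 8*x*y*z - 5*y^2 - 2)
At (3, 2, -2): (-240, -9, -118).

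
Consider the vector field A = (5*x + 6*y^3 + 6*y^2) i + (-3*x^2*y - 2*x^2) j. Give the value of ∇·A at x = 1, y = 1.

2

∂A₁/∂x = 5
∂A₂/∂y = -3*x^2
∇·A = -3*x^2 + 5
At (1, 1): 2.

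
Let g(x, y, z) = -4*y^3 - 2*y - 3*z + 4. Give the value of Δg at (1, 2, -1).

∂²g/∂x² = 0
∂²g/∂y² = -24*y
∂²g/∂z² = 0
∇²g = -24*y
At (1, 2, -1): -48.

-48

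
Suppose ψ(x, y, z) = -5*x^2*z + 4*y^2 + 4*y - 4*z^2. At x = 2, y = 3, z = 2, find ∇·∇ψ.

∂²ψ/∂x² = -10*z
∂²ψ/∂y² = 8
∂²ψ/∂z² = -8
∇²ψ = -10*z
At (2, 3, 2): -20.

-20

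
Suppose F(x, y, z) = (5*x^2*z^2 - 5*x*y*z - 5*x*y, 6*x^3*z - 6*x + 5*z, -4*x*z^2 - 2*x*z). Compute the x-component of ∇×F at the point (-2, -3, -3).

43

(∇×F)_1 = ∂F₃/∂y − ∂F₂/∂z
= 0 − (6*x^3 + 5)
= -6*x^3 - 5
At (-2, -3, -3): 43.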